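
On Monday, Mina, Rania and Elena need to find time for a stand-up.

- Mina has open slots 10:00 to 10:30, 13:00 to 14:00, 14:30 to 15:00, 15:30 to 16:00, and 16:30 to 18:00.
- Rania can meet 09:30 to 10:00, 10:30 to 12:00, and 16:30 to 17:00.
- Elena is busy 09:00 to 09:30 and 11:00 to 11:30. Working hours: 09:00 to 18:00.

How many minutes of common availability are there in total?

30 minutes

Elena free within 09:00–18:00: 09:30–11:00, 11:30–18:00.
Mina ∩ Rania: 16:30–17:00.
Mina ∩ Rania ∩ Elena: 16:30–17:00.
Total common minutes: 30.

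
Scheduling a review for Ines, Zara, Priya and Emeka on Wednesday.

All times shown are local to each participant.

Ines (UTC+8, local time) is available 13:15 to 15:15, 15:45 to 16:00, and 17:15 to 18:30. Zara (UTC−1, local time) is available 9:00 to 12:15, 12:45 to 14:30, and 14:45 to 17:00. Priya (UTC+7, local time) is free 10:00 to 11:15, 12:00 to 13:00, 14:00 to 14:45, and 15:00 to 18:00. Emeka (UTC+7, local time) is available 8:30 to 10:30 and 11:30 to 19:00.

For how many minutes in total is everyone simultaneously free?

Ines → UTC: 05:15–07:15, 07:45–08:00, 09:15–10:30.
Zara → UTC: 10:00–13:15, 13:45–15:30, 15:45–18:00.
Priya → UTC: 03:00–04:15, 05:00–06:00, 07:00–07:45, 08:00–11:00.
Emeka → UTC: 01:30–03:30, 04:30–12:00.
Ines ∩ Zara: 10:00–10:30.
Ines ∩ Zara ∩ Priya: 10:00–10:30.
Ines ∩ Zara ∩ Priya ∩ Emeka: 10:00–10:30.
Total common minutes: 30.

30 minutes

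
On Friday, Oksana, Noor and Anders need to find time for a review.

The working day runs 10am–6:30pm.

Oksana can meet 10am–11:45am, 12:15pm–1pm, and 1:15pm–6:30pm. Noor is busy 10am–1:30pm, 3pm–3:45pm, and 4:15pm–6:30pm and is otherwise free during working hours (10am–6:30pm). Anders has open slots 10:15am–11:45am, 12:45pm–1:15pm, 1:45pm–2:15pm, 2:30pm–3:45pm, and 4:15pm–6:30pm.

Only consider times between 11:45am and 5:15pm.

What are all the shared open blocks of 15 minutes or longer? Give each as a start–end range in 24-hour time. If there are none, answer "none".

13:45–14:15, 14:30–15:00

Noor free within 10:00–18:30: 13:30–15:00, 15:45–16:15.
Oksana ∩ Noor: 13:30–15:00, 15:45–16:15.
Oksana ∩ Noor ∩ Anders: 13:45–14:15, 14:30–15:00.
Restricted to 11:45–17:15: 13:45–14:15, 14:30–15:00.
Windows ≥ 15 min: 13:45–14:15, 14:30–15:00.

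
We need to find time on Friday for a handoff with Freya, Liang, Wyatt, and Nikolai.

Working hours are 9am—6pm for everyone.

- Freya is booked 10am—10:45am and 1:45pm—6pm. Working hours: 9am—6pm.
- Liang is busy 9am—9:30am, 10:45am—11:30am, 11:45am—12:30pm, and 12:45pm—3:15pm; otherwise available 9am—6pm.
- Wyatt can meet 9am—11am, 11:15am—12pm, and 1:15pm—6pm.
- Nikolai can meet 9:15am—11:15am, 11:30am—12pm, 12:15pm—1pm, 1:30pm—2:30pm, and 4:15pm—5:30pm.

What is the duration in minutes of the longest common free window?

Freya free within 09:00–18:00: 09:00–10:00, 10:45–13:45.
Liang free within 09:00–18:00: 09:30–10:45, 11:30–11:45, 12:30–12:45, 15:15–18:00.
Freya ∩ Liang: 09:30–10:00, 11:30–11:45, 12:30–12:45.
Freya ∩ Liang ∩ Wyatt: 09:30–10:00, 11:30–11:45.
Freya ∩ Liang ∩ Wyatt ∩ Nikolai: 09:30–10:00, 11:30–11:45.
Common window lengths: 30, 15 min; longest is 30.

30 minutes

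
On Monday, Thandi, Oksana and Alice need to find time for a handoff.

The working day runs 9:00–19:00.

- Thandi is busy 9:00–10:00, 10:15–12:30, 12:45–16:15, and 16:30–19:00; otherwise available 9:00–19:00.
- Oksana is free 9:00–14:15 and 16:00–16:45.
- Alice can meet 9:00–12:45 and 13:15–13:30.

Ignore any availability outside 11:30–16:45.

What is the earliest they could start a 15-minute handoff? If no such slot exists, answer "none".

12:30

Thandi free within 09:00–19:00: 10:00–10:15, 12:30–12:45, 16:15–16:30.
Thandi ∩ Oksana: 10:00–10:15, 12:30–12:45, 16:15–16:30.
Thandi ∩ Oksana ∩ Alice: 10:00–10:15, 12:30–12:45.
Restricted to 11:30–16:45: 12:30–12:45.
Windows ≥ 15 min: 12:30–12:45.
Earliest such window starts at 12:30.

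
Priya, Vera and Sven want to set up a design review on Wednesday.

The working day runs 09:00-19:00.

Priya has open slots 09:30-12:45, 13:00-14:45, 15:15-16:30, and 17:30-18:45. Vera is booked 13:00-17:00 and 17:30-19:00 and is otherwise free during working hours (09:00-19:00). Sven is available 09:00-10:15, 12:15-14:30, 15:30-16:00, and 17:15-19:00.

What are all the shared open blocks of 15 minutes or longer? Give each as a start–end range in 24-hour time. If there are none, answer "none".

09:30–10:15, 12:15–12:45

Vera free within 09:00–19:00: 09:00–13:00, 17:00–17:30.
Priya ∩ Vera: 09:30–12:45.
Priya ∩ Vera ∩ Sven: 09:30–10:15, 12:15–12:45.
Windows ≥ 15 min: 09:30–10:15, 12:15–12:45.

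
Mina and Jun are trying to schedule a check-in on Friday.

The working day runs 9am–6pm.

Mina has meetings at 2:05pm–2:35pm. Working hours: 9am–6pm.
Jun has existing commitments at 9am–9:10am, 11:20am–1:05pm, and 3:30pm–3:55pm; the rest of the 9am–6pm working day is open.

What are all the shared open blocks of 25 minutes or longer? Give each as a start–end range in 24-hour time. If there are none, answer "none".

09:10–11:20, 13:05–14:05, 14:35–15:30, 15:55–18:00

Mina free within 09:00–18:00: 09:00–14:05, 14:35–18:00.
Jun free within 09:00–18:00: 09:10–11:20, 13:05–15:30, 15:55–18:00.
Mina ∩ Jun: 09:10–11:20, 13:05–14:05, 14:35–15:30, 15:55–18:00.
Windows ≥ 25 min: 09:10–11:20, 13:05–14:05, 14:35–15:30, 15:55–18:00.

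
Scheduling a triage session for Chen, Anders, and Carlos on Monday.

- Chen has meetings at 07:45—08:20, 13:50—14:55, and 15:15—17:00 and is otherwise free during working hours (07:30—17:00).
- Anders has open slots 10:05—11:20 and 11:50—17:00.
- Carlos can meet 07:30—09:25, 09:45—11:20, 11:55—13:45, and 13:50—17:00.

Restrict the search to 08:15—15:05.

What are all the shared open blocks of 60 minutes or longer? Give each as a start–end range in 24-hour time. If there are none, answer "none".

Chen free within 07:30–17:00: 07:30–07:45, 08:20–13:50, 14:55–15:15.
Chen ∩ Anders: 10:05–11:20, 11:50–13:50, 14:55–15:15.
Chen ∩ Anders ∩ Carlos: 10:05–11:20, 11:55–13:45, 14:55–15:15.
Restricted to 08:15–15:05: 10:05–11:20, 11:55–13:45, 14:55–15:05.
Windows ≥ 60 min: 10:05–11:20, 11:55–13:45.

10:05–11:20, 11:55–13:45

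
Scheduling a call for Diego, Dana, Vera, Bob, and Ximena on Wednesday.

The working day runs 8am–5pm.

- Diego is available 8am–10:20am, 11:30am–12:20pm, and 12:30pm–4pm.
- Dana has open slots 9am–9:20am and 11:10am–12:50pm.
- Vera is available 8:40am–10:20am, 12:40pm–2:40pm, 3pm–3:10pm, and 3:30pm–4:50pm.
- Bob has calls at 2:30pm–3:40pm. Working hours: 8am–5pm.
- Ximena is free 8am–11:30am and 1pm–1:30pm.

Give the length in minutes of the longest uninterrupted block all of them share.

20 minutes

Bob free within 08:00–17:00: 08:00–14:30, 15:40–17:00.
Diego ∩ Dana: 09:00–09:20, 11:30–12:20, 12:30–12:50.
Diego ∩ Dana ∩ Vera: 09:00–09:20, 12:40–12:50.
Diego ∩ Dana ∩ Vera ∩ Bob: 09:00–09:20, 12:40–12:50.
Diego ∩ Dana ∩ Vera ∩ Bob ∩ Ximena: 09:00–09:20.
Single common window of 20 minutes.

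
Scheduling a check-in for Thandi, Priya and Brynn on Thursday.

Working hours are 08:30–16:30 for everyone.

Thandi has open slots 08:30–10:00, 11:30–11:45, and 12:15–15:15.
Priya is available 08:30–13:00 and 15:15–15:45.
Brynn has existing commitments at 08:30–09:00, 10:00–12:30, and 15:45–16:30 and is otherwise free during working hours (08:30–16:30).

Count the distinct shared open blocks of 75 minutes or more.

0

Brynn free within 08:30–16:30: 09:00–10:00, 12:30–15:45.
Thandi ∩ Priya: 08:30–10:00, 11:30–11:45, 12:15–13:00.
Thandi ∩ Priya ∩ Brynn: 09:00–10:00, 12:30–13:00.
Windows ≥ 75 min: (none).
That's 0 windows.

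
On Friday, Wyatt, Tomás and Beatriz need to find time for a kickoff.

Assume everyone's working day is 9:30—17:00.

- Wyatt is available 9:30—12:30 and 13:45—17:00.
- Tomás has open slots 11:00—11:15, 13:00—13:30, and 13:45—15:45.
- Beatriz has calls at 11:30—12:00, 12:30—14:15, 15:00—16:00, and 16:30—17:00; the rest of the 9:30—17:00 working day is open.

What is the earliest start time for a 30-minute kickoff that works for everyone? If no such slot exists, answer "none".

14:15

Beatriz free within 09:30–17:00: 09:30–11:30, 12:00–12:30, 14:15–15:00, 16:00–16:30.
Wyatt ∩ Tomás: 11:00–11:15, 13:45–15:45.
Wyatt ∩ Tomás ∩ Beatriz: 11:00–11:15, 14:15–15:00.
Windows ≥ 30 min: 14:15–15:00.
Earliest such window starts at 14:15.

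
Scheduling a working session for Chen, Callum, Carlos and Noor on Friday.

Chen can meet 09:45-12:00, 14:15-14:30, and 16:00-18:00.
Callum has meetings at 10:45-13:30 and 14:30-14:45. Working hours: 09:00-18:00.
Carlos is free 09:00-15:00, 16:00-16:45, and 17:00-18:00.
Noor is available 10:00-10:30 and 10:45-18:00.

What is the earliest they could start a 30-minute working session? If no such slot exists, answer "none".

10:00

Callum free within 09:00–18:00: 09:00–10:45, 13:30–14:30, 14:45–18:00.
Chen ∩ Callum: 09:45–10:45, 14:15–14:30, 16:00–18:00.
Chen ∩ Callum ∩ Carlos: 09:45–10:45, 14:15–14:30, 16:00–16:45, 17:00–18:00.
Chen ∩ Callum ∩ Carlos ∩ Noor: 10:00–10:30, 14:15–14:30, 16:00–16:45, 17:00–18:00.
Windows ≥ 30 min: 10:00–10:30, 16:00–16:45, 17:00–18:00.
Earliest such window starts at 10:00.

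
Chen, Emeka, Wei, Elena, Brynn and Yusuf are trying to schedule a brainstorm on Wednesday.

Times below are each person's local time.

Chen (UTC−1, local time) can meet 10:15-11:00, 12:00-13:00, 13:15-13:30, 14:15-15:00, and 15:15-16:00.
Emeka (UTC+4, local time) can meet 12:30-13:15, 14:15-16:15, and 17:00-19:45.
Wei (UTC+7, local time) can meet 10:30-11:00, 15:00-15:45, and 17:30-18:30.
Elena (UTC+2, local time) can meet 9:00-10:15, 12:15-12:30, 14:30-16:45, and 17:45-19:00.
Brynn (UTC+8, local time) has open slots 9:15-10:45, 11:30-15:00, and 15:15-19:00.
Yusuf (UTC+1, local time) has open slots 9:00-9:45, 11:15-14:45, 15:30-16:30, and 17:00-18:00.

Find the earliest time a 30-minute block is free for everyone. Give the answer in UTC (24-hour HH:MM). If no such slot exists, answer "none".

none

Chen → UTC: 11:15–12:00, 13:00–14:00, 14:15–14:30, 15:15–16:00, 16:15–17:00.
Emeka → UTC: 08:30–09:15, 10:15–12:15, 13:00–15:45.
Wei → UTC: 03:30–04:00, 08:00–08:45, 10:30–11:30.
Elena → UTC: 07:00–08:15, 10:15–10:30, 12:30–14:45, 15:45–17:00.
Brynn → UTC: 01:15–02:45, 03:30–07:00, 07:15–11:00.
Yusuf → UTC: 08:00–08:45, 10:15–13:45, 14:30–15:30, 16:00–17:00.
Chen ∩ Emeka: 11:15–12:00, 13:00–14:00, 14:15–14:30, 15:15–15:45.
Chen ∩ Emeka ∩ Wei: 11:15–11:30.
Chen ∩ Emeka ∩ Wei ∩ Elena: (none).
Chen ∩ Emeka ∩ Wei ∩ Elena ∩ Brynn: (none).
Chen ∩ Emeka ∩ Wei ∩ Elena ∩ Brynn ∩ Yusuf: (none).
Windows ≥ 30 min: (none).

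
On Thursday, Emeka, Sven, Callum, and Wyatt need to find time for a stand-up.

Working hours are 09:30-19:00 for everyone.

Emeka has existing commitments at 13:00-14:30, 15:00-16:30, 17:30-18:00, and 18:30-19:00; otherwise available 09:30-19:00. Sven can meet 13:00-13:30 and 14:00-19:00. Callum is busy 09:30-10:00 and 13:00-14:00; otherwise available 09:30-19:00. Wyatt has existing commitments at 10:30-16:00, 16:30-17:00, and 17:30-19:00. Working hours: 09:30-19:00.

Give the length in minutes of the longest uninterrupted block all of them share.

Emeka free within 09:30–19:00: 09:30–13:00, 14:30–15:00, 16:30–17:30, 18:00–18:30.
Callum free within 09:30–19:00: 10:00–13:00, 14:00–19:00.
Wyatt free within 09:30–19:00: 09:30–10:30, 16:00–16:30, 17:00–17:30.
Emeka ∩ Sven: 14:30–15:00, 16:30–17:30, 18:00–18:30.
Emeka ∩ Sven ∩ Callum: 14:30–15:00, 16:30–17:30, 18:00–18:30.
Emeka ∩ Sven ∩ Callum ∩ Wyatt: 17:00–17:30.
Single common window of 30 minutes.

30 minutes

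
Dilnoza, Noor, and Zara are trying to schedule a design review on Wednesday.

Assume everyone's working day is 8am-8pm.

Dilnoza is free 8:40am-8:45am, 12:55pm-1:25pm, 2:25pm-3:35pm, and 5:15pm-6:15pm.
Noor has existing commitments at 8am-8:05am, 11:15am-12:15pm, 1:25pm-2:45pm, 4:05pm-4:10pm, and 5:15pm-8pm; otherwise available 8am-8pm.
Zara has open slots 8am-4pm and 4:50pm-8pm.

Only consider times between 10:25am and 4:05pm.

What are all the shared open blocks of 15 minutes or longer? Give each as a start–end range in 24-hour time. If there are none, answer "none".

12:55–13:25, 14:45–15:35

Noor free within 08:00–20:00: 08:05–11:15, 12:15–13:25, 14:45–16:05, 16:10–17:15.
Dilnoza ∩ Noor: 08:40–08:45, 12:55–13:25, 14:45–15:35.
Dilnoza ∩ Noor ∩ Zara: 08:40–08:45, 12:55–13:25, 14:45–15:35.
Restricted to 10:25–16:05: 12:55–13:25, 14:45–15:35.
Windows ≥ 15 min: 12:55–13:25, 14:45–15:35.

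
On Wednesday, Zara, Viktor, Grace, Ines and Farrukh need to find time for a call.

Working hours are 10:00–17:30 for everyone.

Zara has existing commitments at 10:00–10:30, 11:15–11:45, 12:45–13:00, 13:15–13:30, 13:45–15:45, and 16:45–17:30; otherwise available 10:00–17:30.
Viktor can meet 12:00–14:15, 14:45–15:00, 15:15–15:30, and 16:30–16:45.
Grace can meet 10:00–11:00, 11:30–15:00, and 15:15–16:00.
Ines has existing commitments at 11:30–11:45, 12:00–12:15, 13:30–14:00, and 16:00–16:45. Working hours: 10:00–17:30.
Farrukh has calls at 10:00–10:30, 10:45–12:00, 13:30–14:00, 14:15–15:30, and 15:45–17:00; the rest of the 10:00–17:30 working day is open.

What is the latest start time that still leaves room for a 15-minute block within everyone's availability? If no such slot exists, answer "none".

13:00

Zara free within 10:00–17:30: 10:30–11:15, 11:45–12:45, 13:00–13:15, 13:30–13:45, 15:45–16:45.
Ines free within 10:00–17:30: 10:00–11:30, 11:45–12:00, 12:15–13:30, 14:00–16:00, 16:45–17:30.
Farrukh free within 10:00–17:30: 10:30–10:45, 12:00–13:30, 14:00–14:15, 15:30–15:45, 17:00–17:30.
Zara ∩ Viktor: 12:00–12:45, 13:00–13:15, 13:30–13:45, 16:30–16:45.
Zara ∩ Viktor ∩ Grace: 12:00–12:45, 13:00–13:15, 13:30–13:45.
Zara ∩ Viktor ∩ Grace ∩ Ines: 12:15–12:45, 13:00–13:15.
Zara ∩ Viktor ∩ Grace ∩ Ines ∩ Farrukh: 12:15–12:45, 13:00–13:15.
Windows ≥ 15 min: 12:15–12:45, 13:00–13:15.
Latest start in the last window 13:00–13:15 is 13:15 − 15 min = 13:00.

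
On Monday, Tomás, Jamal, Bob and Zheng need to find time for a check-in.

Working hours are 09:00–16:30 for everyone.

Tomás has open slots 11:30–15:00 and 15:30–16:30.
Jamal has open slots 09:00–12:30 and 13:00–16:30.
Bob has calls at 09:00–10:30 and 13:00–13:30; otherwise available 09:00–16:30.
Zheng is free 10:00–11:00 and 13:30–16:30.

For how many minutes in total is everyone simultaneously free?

Bob free within 09:00–16:30: 10:30–13:00, 13:30–16:30.
Tomás ∩ Jamal: 11:30–12:30, 13:00–15:00, 15:30–16:30.
Tomás ∩ Jamal ∩ Bob: 11:30–12:30, 13:30–15:00, 15:30–16:30.
Tomás ∩ Jamal ∩ Bob ∩ Zheng: 13:30–15:00, 15:30–16:30.
Total common minutes: 90 + 60 = 150.

150 minutes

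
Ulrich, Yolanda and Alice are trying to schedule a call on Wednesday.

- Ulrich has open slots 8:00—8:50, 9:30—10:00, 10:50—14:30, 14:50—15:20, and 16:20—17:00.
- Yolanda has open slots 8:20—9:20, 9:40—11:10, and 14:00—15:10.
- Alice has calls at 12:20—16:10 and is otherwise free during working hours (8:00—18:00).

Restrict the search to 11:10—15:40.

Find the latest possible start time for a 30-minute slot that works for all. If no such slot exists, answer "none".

none

Alice free within 08:00–18:00: 08:00–12:20, 16:10–18:00.
Ulrich ∩ Yolanda: 08:20–08:50, 09:40–10:00, 10:50–11:10, 14:00–14:30, 14:50–15:10.
Ulrich ∩ Yolanda ∩ Alice: 08:20–08:50, 09:40–10:00, 10:50–11:10.
Restricted to 11:10–15:40: (none).
Windows ≥ 30 min: (none).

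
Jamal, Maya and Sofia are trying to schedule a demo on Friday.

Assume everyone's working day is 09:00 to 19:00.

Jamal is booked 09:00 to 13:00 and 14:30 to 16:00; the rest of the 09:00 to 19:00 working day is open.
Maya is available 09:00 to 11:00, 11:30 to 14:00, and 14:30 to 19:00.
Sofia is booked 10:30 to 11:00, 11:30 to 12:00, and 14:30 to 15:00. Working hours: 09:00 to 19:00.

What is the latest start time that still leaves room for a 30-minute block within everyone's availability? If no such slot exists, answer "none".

18:30

Jamal free within 09:00–19:00: 13:00–14:30, 16:00–19:00.
Sofia free within 09:00–19:00: 09:00–10:30, 11:00–11:30, 12:00–14:30, 15:00–19:00.
Jamal ∩ Maya: 13:00–14:00, 16:00–19:00.
Jamal ∩ Maya ∩ Sofia: 13:00–14:00, 16:00–19:00.
Windows ≥ 30 min: 13:00–14:00, 16:00–19:00.
Latest start in the last window 16:00–19:00 is 19:00 − 30 min = 18:30.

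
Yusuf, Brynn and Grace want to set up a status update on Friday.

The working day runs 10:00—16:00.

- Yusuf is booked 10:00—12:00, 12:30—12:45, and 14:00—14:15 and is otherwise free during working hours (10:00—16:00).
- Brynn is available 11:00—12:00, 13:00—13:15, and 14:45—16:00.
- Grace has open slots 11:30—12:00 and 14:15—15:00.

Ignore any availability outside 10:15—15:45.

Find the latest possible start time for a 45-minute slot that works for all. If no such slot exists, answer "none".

none

Yusuf free within 10:00–16:00: 12:00–12:30, 12:45–14:00, 14:15–16:00.
Yusuf ∩ Brynn: 13:00–13:15, 14:45–16:00.
Yusuf ∩ Brynn ∩ Grace: 14:45–15:00.
Restricted to 10:15–15:45: 14:45–15:00.
Windows ≥ 45 min: (none).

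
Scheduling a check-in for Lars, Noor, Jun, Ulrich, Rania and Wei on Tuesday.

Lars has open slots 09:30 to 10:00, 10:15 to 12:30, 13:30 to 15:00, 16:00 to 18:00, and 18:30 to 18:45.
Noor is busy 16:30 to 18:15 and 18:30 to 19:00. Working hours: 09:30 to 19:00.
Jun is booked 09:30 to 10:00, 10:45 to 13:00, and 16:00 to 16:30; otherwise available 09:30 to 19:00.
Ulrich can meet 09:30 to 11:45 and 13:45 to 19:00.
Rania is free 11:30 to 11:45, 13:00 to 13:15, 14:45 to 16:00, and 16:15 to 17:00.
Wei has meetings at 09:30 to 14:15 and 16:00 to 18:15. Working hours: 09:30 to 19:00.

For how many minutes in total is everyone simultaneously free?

Noor free within 09:30–19:00: 09:30–16:30, 18:15–18:30.
Jun free within 09:30–19:00: 10:00–10:45, 13:00–16:00, 16:30–19:00.
Wei free within 09:30–19:00: 14:15–16:00, 18:15–19:00.
Lars ∩ Noor: 09:30–10:00, 10:15–12:30, 13:30–15:00, 16:00–16:30.
Lars ∩ Noor ∩ Jun: 10:15–10:45, 13:30–15:00.
Lars ∩ Noor ∩ Jun ∩ Ulrich: 10:15–10:45, 13:45–15:00.
Lars ∩ Noor ∩ Jun ∩ Ulrich ∩ Rania: 14:45–15:00.
Lars ∩ Noor ∩ Jun ∩ Ulrich ∩ Rania ∩ Wei: 14:45–15:00.
Total common minutes: 15.

15 minutes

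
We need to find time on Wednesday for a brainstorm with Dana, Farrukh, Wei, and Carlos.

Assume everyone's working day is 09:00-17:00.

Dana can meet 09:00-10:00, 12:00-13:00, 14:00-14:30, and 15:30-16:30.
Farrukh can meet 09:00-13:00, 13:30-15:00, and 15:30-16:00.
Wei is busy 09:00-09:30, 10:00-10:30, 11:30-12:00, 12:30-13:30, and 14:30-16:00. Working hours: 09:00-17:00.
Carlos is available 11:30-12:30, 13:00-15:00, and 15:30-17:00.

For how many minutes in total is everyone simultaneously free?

Wei free within 09:00–17:00: 09:30–10:00, 10:30–11:30, 12:00–12:30, 13:30–14:30, 16:00–17:00.
Dana ∩ Farrukh: 09:00–10:00, 12:00–13:00, 14:00–14:30, 15:30–16:00.
Dana ∩ Farrukh ∩ Wei: 09:30–10:00, 12:00–12:30, 14:00–14:30.
Dana ∩ Farrukh ∩ Wei ∩ Carlos: 12:00–12:30, 14:00–14:30.
Total common minutes: 30 + 30 = 60.

60 minutes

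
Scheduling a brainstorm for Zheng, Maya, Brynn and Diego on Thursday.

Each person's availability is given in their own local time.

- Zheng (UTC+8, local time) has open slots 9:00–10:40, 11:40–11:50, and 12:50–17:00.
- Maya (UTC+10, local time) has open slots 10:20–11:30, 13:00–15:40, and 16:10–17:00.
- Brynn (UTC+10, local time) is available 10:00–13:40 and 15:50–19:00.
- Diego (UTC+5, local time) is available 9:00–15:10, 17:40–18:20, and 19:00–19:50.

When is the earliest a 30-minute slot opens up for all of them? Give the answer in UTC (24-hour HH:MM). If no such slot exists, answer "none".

06:10

Zheng → UTC: 01:00–02:40, 03:40–03:50, 04:50–09:00.
Maya → UTC: 00:20–01:30, 03:00–05:40, 06:10–07:00.
Brynn → UTC: 00:00–03:40, 05:50–09:00.
Diego → UTC: 04:00–10:10, 12:40–13:20, 14:00–14:50.
Zheng ∩ Maya: 01:00–01:30, 03:40–03:50, 04:50–05:40, 06:10–07:00.
Zheng ∩ Maya ∩ Brynn: 01:00–01:30, 06:10–07:00.
Zheng ∩ Maya ∩ Brynn ∩ Diego: 06:10–07:00.
Windows ≥ 30 min: 06:10–07:00.
Earliest such window starts at 06:10.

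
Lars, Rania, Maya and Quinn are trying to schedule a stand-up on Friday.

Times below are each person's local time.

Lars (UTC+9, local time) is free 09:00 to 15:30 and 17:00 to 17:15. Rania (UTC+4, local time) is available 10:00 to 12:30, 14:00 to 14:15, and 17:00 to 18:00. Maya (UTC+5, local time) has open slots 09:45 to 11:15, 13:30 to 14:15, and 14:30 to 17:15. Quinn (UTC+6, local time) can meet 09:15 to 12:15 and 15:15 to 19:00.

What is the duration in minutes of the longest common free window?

15 minutes

Lars → UTC: 00:00–06:30, 08:00–08:15.
Rania → UTC: 06:00–08:30, 10:00–10:15, 13:00–14:00.
Maya → UTC: 04:45–06:15, 08:30–09:15, 09:30–12:15.
Quinn → UTC: 03:15–06:15, 09:15–13:00.
Lars ∩ Rania: 06:00–06:30, 08:00–08:15.
Lars ∩ Rania ∩ Maya: 06:00–06:15.
Lars ∩ Rania ∩ Maya ∩ Quinn: 06:00–06:15.
Single common window of 15 minutes.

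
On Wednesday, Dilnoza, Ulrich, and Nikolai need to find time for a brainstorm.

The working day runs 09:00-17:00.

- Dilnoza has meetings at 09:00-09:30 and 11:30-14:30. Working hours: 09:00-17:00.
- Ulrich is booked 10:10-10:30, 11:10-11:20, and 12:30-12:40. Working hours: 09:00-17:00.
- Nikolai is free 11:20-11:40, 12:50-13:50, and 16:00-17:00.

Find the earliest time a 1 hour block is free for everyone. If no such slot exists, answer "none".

Dilnoza free within 09:00–17:00: 09:30–11:30, 14:30–17:00.
Ulrich free within 09:00–17:00: 09:00–10:10, 10:30–11:10, 11:20–12:30, 12:40–17:00.
Dilnoza ∩ Ulrich: 09:30–10:10, 10:30–11:10, 11:20–11:30, 14:30–17:00.
Dilnoza ∩ Ulrich ∩ Nikolai: 11:20–11:30, 16:00–17:00.
Windows ≥ 60 min: 16:00–17:00.
Earliest such window starts at 16:00.

16:00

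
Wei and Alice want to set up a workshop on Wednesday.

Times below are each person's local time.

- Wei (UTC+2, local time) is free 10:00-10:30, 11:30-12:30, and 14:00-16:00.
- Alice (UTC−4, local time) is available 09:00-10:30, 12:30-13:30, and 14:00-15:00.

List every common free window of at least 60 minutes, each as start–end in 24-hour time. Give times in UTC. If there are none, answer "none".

Wei → UTC: 08:00–08:30, 09:30–10:30, 12:00–14:00.
Alice → UTC: 13:00–14:30, 16:30–17:30, 18:00–19:00.
Wei ∩ Alice: 13:00–14:00.
Windows ≥ 60 min: 13:00–14:00.

13:00–14:00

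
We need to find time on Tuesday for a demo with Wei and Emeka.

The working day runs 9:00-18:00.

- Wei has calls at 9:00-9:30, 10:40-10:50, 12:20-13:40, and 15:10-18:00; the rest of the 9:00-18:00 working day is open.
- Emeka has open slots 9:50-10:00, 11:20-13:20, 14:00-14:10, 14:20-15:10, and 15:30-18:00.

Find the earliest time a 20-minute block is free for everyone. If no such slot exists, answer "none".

11:20

Wei free within 09:00–18:00: 09:30–10:40, 10:50–12:20, 13:40–15:10.
Wei ∩ Emeka: 09:50–10:00, 11:20–12:20, 14:00–14:10, 14:20–15:10.
Windows ≥ 20 min: 11:20–12:20, 14:20–15:10.
Earliest such window starts at 11:20.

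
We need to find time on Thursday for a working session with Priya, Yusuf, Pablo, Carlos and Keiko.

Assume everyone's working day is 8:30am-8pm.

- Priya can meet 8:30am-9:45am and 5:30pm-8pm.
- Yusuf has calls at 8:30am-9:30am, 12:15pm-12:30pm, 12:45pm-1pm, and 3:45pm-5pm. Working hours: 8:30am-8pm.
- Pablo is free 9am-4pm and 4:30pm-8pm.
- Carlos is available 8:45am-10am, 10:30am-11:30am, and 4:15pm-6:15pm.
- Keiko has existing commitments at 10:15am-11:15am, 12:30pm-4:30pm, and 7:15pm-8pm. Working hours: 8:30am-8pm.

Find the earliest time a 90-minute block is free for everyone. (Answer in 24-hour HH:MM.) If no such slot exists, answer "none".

Yusuf free within 08:30–20:00: 09:30–12:15, 12:30–12:45, 13:00–15:45, 17:00–20:00.
Keiko free within 08:30–20:00: 08:30–10:15, 11:15–12:30, 16:30–19:15.
Priya ∩ Yusuf: 09:30–09:45, 17:30–20:00.
Priya ∩ Yusuf ∩ Pablo: 09:30–09:45, 17:30–20:00.
Priya ∩ Yusuf ∩ Pablo ∩ Carlos: 09:30–09:45, 17:30–18:15.
Priya ∩ Yusuf ∩ Pablo ∩ Carlos ∩ Keiko: 09:30–09:45, 17:30–18:15.
Windows ≥ 90 min: (none).

none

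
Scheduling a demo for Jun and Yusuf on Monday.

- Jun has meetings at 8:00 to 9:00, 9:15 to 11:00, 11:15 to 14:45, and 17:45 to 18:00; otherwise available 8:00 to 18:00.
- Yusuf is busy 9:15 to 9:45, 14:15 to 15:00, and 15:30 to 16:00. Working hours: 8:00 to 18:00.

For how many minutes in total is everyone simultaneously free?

165 minutes

Jun free within 08:00–18:00: 09:00–09:15, 11:00–11:15, 14:45–17:45.
Yusuf free within 08:00–18:00: 08:00–09:15, 09:45–14:15, 15:00–15:30, 16:00–18:00.
Jun ∩ Yusuf: 09:00–09:15, 11:00–11:15, 15:00–15:30, 16:00–17:45.
Total common minutes: 15 + 15 + 30 + 105 = 165.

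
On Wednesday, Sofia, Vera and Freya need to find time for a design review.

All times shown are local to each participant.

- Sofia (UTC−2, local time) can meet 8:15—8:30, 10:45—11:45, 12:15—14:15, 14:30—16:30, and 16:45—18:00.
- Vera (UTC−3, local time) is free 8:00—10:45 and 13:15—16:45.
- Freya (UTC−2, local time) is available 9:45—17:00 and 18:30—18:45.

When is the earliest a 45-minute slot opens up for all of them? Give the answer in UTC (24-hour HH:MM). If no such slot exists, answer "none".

Sofia → UTC: 10:15–10:30, 12:45–13:45, 14:15–16:15, 16:30–18:30, 18:45–20:00.
Vera → UTC: 11:00–13:45, 16:15–19:45.
Freya → UTC: 11:45–19:00, 20:30–20:45.
Sofia ∩ Vera: 12:45–13:45, 16:30–18:30, 18:45–19:45.
Sofia ∩ Vera ∩ Freya: 12:45–13:45, 16:30–18:30, 18:45–19:00.
Windows ≥ 45 min: 12:45–13:45, 16:30–18:30.
Earliest such window starts at 12:45.

12:45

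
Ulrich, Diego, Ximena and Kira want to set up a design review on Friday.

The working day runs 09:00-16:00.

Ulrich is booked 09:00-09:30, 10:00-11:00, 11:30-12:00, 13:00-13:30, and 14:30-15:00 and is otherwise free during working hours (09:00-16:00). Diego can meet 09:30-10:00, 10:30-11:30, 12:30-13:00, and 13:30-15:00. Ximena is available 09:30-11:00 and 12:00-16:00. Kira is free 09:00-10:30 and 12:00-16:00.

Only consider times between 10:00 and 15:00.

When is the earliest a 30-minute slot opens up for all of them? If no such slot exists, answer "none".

12:30

Ulrich free within 09:00–16:00: 09:30–10:00, 11:00–11:30, 12:00–13:00, 13:30–14:30, 15:00–16:00.
Ulrich ∩ Diego: 09:30–10:00, 11:00–11:30, 12:30–13:00, 13:30–14:30.
Ulrich ∩ Diego ∩ Ximena: 09:30–10:00, 12:30–13:00, 13:30–14:30.
Ulrich ∩ Diego ∩ Ximena ∩ Kira: 09:30–10:00, 12:30–13:00, 13:30–14:30.
Restricted to 10:00–15:00: 12:30–13:00, 13:30–14:30.
Windows ≥ 30 min: 12:30–13:00, 13:30–14:30.
Earliest such window starts at 12:30.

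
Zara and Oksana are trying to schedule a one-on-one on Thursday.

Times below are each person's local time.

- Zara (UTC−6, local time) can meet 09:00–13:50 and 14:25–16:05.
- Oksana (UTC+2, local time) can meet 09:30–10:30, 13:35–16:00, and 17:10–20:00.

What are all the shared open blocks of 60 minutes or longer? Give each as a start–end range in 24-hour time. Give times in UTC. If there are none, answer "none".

Zara → UTC: 15:00–19:50, 20:25–22:05.
Oksana → UTC: 07:30–08:30, 11:35–14:00, 15:10–18:00.
Zara ∩ Oksana: 15:10–18:00.
Windows ≥ 60 min: 15:10–18:00.

15:10–18:00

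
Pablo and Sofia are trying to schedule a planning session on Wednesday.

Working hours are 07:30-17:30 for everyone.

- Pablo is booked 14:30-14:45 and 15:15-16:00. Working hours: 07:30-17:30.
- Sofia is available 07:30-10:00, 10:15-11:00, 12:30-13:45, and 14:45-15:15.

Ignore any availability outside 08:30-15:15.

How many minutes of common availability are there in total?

240 minutes

Pablo free within 07:30–17:30: 07:30–14:30, 14:45–15:15, 16:00–17:30.
Pablo ∩ Sofia: 07:30–10:00, 10:15–11:00, 12:30–13:45, 14:45–15:15.
Restricted to 08:30–15:15: 08:30–10:00, 10:15–11:00, 12:30–13:45, 14:45–15:15.
Total common minutes: 90 + 45 + 75 + 30 = 240.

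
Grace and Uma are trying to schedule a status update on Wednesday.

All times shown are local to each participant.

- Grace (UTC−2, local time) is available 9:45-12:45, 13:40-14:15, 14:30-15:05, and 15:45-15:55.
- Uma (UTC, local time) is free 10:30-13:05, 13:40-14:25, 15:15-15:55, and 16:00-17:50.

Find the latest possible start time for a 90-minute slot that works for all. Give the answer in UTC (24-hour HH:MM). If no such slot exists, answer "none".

none

Grace → UTC: 11:45–14:45, 15:40–16:15, 16:30–17:05, 17:45–17:55.
Uma → UTC: 10:30–13:05, 13:40–14:25, 15:15–15:55, 16:00–17:50.
Grace ∩ Uma: 11:45–13:05, 13:40–14:25, 15:40–15:55, 16:00–16:15, 16:30–17:05, 17:45–17:50.
Windows ≥ 90 min: (none).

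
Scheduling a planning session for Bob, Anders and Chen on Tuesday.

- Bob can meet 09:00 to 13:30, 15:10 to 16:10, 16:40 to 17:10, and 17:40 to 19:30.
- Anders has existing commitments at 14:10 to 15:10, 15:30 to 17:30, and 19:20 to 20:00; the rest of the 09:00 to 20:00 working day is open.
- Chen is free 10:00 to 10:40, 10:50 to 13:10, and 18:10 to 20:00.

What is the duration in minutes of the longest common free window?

140 minutes

Anders free within 09:00–20:00: 09:00–14:10, 15:10–15:30, 17:30–19:20.
Bob ∩ Anders: 09:00–13:30, 15:10–15:30, 17:40–19:20.
Bob ∩ Anders ∩ Chen: 10:00–10:40, 10:50–13:10, 18:10–19:20.
Common window lengths: 40, 140, 70 min; longest is 140.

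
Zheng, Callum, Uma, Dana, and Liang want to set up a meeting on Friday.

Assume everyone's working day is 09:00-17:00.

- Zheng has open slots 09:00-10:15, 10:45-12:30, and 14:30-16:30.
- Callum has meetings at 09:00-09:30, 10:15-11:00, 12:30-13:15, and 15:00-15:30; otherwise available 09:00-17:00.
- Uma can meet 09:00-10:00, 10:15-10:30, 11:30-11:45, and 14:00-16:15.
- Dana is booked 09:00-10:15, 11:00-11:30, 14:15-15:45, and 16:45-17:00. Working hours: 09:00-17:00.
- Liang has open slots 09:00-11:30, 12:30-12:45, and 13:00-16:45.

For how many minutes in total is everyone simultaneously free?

Callum free within 09:00–17:00: 09:30–10:15, 11:00–12:30, 13:15–15:00, 15:30–17:00.
Dana free within 09:00–17:00: 10:15–11:00, 11:30–14:15, 15:45–16:45.
Zheng ∩ Callum: 09:30–10:15, 11:00–12:30, 14:30–15:00, 15:30–16:30.
Zheng ∩ Callum ∩ Uma: 09:30–10:00, 11:30–11:45, 14:30–15:00, 15:30–16:15.
Zheng ∩ Callum ∩ Uma ∩ Dana: 11:30–11:45, 15:45–16:15.
Zheng ∩ Callum ∩ Uma ∩ Dana ∩ Liang: 15:45–16:15.
Total common minutes: 30.

30 minutes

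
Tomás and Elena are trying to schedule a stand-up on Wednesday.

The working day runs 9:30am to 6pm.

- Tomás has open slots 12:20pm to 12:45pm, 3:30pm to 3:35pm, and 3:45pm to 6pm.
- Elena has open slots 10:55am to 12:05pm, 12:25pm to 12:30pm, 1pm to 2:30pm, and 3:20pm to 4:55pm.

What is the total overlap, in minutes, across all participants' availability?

Tomás ∩ Elena: 12:25–12:30, 15:30–15:35, 15:45–16:55.
Total common minutes: 5 + 5 + 70 = 80.

80 minutes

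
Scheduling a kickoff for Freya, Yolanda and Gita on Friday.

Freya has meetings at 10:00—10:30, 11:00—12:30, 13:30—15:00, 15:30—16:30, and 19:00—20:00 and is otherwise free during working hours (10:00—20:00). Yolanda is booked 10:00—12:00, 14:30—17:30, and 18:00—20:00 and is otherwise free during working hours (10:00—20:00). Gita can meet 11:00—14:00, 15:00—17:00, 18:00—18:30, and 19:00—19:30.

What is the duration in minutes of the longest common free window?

Freya free within 10:00–20:00: 10:30–11:00, 12:30–13:30, 15:00–15:30, 16:30–19:00.
Yolanda free within 10:00–20:00: 12:00–14:30, 17:30–18:00.
Freya ∩ Yolanda: 12:30–13:30, 17:30–18:00.
Freya ∩ Yolanda ∩ Gita: 12:30–13:30.
Single common window of 60 minutes.

60 minutes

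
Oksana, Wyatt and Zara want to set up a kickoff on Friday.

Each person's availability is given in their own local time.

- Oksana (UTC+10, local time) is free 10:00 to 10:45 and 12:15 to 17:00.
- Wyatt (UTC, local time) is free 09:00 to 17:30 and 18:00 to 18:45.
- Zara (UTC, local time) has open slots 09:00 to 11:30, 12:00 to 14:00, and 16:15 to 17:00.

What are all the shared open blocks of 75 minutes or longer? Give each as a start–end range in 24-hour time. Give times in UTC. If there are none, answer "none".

none

Oksana → UTC: 00:00–00:45, 02:15–07:00.
Wyatt → UTC: 09:00–17:30, 18:00–18:45.
Zara → UTC: 09:00–11:30, 12:00–14:00, 16:15–17:00.
Oksana ∩ Wyatt: (none).
Oksana ∩ Wyatt ∩ Zara: (none).
Windows ≥ 75 min: (none).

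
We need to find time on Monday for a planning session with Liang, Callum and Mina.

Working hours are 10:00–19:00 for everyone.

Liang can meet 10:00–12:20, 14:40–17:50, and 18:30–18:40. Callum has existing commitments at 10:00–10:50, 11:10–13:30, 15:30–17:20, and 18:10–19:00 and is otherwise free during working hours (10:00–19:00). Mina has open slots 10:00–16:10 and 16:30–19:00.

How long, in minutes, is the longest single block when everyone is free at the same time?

Callum free within 10:00–19:00: 10:50–11:10, 13:30–15:30, 17:20–18:10.
Liang ∩ Callum: 10:50–11:10, 14:40–15:30, 17:20–17:50.
Liang ∩ Callum ∩ Mina: 10:50–11:10, 14:40–15:30, 17:20–17:50.
Common window lengths: 20, 50, 30 min; longest is 50.

50 minutes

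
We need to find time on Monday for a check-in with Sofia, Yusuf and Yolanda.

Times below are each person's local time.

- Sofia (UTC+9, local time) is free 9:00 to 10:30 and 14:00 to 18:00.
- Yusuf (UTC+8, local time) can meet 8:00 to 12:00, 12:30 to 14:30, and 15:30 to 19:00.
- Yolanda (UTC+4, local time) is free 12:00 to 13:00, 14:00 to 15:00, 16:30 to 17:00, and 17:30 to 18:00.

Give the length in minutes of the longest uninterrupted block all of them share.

Sofia → UTC: 00:00–01:30, 05:00–09:00.
Yusuf → UTC: 00:00–04:00, 04:30–06:30, 07:30–11:00.
Yolanda → UTC: 08:00–09:00, 10:00–11:00, 12:30–13:00, 13:30–14:00.
Sofia ∩ Yusuf: 00:00–01:30, 05:00–06:30, 07:30–09:00.
Sofia ∩ Yusuf ∩ Yolanda: 08:00–09:00.
Single common window of 60 minutes.

60 minutes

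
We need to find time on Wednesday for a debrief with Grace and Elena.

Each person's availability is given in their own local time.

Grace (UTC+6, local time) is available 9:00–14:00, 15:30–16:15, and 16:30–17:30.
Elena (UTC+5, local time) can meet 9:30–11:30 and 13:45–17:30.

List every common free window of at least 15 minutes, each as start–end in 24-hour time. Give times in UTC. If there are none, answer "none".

Grace → UTC: 03:00–08:00, 09:30–10:15, 10:30–11:30.
Elena → UTC: 04:30–06:30, 08:45–12:30.
Grace ∩ Elena: 04:30–06:30, 09:30–10:15, 10:30–11:30.
Windows ≥ 15 min: 04:30–06:30, 09:30–10:15, 10:30–11:30.

04:30–06:30, 09:30–10:15, 10:30–11:30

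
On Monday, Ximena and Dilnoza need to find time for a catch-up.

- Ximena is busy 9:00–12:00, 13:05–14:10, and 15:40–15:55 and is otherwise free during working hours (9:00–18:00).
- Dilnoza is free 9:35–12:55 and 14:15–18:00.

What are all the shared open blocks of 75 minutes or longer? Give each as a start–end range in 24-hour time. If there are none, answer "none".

Ximena free within 09:00–18:00: 12:00–13:05, 14:10–15:40, 15:55–18:00.
Ximena ∩ Dilnoza: 12:00–12:55, 14:15–15:40, 15:55–18:00.
Windows ≥ 75 min: 14:15–15:40, 15:55–18:00.

14:15–15:40, 15:55–18:00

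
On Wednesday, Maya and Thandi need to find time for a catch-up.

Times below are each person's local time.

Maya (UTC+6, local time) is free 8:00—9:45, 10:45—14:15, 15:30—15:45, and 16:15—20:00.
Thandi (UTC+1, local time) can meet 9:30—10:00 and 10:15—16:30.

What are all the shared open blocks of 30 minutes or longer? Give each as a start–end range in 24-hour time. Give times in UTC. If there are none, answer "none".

Maya → UTC: 02:00–03:45, 04:45–08:15, 09:30–09:45, 10:15–14:00.
Thandi → UTC: 08:30–09:00, 09:15–15:30.
Maya ∩ Thandi: 09:30–09:45, 10:15–14:00.
Windows ≥ 30 min: 10:15–14:00.

10:15–14:00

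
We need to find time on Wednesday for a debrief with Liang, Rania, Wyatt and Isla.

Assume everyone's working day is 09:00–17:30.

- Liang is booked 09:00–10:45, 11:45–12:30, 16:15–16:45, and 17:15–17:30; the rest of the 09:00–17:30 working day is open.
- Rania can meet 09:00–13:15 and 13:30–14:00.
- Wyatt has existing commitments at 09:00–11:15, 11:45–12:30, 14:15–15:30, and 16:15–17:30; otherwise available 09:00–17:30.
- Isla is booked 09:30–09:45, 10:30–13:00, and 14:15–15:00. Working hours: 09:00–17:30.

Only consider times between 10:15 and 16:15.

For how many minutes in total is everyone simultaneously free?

Liang free within 09:00–17:30: 10:45–11:45, 12:30–16:15, 16:45–17:15.
Wyatt free within 09:00–17:30: 11:15–11:45, 12:30–14:15, 15:30–16:15.
Isla free within 09:00–17:30: 09:00–09:30, 09:45–10:30, 13:00–14:15, 15:00–17:30.
Liang ∩ Rania: 10:45–11:45, 12:30–13:15, 13:30–14:00.
Liang ∩ Rania ∩ Wyatt: 11:15–11:45, 12:30–13:15, 13:30–14:00.
Liang ∩ Rania ∩ Wyatt ∩ Isla: 13:00–13:15, 13:30–14:00.
Restricted to 10:15–16:15: 13:00–13:15, 13:30–14:00.
Total common minutes: 15 + 30 = 45.

45 minutes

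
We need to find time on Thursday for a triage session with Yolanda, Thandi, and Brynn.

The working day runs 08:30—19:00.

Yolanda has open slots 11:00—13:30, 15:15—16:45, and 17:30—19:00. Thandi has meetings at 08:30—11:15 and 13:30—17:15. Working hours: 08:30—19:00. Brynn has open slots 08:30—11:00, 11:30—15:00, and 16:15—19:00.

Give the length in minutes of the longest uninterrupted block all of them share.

Thandi free within 08:30–19:00: 11:15–13:30, 17:15–19:00.
Yolanda ∩ Thandi: 11:15–13:30, 17:30–19:00.
Yolanda ∩ Thandi ∩ Brynn: 11:30–13:30, 17:30–19:00.
Common window lengths: 120, 90 min; longest is 120.

120 minutes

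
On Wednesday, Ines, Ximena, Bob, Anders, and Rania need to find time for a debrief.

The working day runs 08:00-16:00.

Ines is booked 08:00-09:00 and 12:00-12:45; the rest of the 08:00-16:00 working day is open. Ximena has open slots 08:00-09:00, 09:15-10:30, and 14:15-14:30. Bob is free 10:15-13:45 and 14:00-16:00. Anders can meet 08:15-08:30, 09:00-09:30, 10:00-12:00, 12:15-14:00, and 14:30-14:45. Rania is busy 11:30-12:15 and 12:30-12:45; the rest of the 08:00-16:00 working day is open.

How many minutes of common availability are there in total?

15 minutes

Ines free within 08:00–16:00: 09:00–12:00, 12:45–16:00.
Rania free within 08:00–16:00: 08:00–11:30, 12:15–12:30, 12:45–16:00.
Ines ∩ Ximena: 09:15–10:30, 14:15–14:30.
Ines ∩ Ximena ∩ Bob: 10:15–10:30, 14:15–14:30.
Ines ∩ Ximena ∩ Bob ∩ Anders: 10:15–10:30.
Ines ∩ Ximena ∩ Bob ∩ Anders ∩ Rania: 10:15–10:30.
Total common minutes: 15.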